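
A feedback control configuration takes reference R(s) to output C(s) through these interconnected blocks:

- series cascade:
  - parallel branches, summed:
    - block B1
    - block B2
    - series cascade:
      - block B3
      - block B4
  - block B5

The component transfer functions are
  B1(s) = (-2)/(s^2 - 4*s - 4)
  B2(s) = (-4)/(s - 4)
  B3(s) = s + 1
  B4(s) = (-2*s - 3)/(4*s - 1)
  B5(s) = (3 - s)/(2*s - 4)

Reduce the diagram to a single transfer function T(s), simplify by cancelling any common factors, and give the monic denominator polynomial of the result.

Reducing step by step:

[1] cascade B3, B4: (-2*s^2 - 5*s - 3)/(4*s - 1)
[2] add B1, B2, (B3*B4) (parallel): (-2*s^5 + 11*s^4 - 3*s^3 - 8*s^2 - 34*s - 72)/(4*s^4 - 33*s^3 + 56*s^2 + 52*s - 16)
[3] combine (B1+B2+(B3*B4)), B5 in series: (2*s^6 - 17*s^5 + 36*s^4 - s^3 + 10*s^2 - 30*s - 216)/(8*s^5 - 82*s^4 + 244*s^3 - 120*s^2 - 240*s + 64)
Step 3 gives the fully reduced T(s), with no common factor left to cancel. The denominator's leading coefficient is 8, so divide each of its coefficients by 8 to get the monic form.

Answer: s^5 - 41*s^4/4 + 61*s^3/2 - 15*s^2 - 30*s + 8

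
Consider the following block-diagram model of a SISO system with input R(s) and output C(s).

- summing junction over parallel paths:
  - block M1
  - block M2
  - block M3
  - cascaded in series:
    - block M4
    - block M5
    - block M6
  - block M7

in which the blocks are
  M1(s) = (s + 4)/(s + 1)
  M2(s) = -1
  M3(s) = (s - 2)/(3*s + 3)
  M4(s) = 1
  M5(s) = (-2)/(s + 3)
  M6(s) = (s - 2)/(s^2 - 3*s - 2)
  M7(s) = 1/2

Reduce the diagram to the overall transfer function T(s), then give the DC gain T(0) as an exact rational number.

(1) combine M4, M5, M6 in series: (4 - 2*s)/(s^3 - 11*s - 6)
(2) reduce the parallel group M1, M2, M3, (M4*M5*M6), M7: (5*s^4 + 17*s^3 - 67*s^2 - 205*s - 78)/(6*s^4 + 6*s^3 - 66*s^2 - 102*s - 36)
Step 2 gives the overall T(s). Then T(0) = -78/(-36) = 13/6.

Final answer: 13/6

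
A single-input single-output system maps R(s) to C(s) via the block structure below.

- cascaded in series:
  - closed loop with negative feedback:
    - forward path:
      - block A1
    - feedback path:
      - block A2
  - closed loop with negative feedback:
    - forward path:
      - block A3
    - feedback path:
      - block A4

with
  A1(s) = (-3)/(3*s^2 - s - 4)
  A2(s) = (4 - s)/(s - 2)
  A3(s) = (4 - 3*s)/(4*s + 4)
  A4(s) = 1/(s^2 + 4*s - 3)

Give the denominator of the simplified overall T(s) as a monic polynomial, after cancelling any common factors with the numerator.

The answer is s^6 + 8*s^5/3 - 133*s^4/12 - 9*s^3/4 - 23*s^2/12 - s + 8/3.

Reasoning:
(1) close the feedback loop around A1, A2: (6 - 3*s)/(3*s^3 - 7*s^2 + s - 4)
(2) collapse the loop (A3 forward, A4 return): (-3*s^3 - 8*s^2 + 25*s - 12)/(4*s^3 + 20*s^2 + s - 8)
(3) series reduction of [A1/(1+A1*A2)], [A3/(1+A3*A4)]: (9*s^4 + 6*s^3 - 123*s^2 + 186*s - 72)/(12*s^6 + 32*s^5 - 133*s^4 - 27*s^3 - 23*s^2 - 12*s + 32)
Step 3 gives the fully reduced T(s), with no common factor left to cancel. The denominator's leading coefficient is 12, so divide each of its coefficients by 12 to get the monic form.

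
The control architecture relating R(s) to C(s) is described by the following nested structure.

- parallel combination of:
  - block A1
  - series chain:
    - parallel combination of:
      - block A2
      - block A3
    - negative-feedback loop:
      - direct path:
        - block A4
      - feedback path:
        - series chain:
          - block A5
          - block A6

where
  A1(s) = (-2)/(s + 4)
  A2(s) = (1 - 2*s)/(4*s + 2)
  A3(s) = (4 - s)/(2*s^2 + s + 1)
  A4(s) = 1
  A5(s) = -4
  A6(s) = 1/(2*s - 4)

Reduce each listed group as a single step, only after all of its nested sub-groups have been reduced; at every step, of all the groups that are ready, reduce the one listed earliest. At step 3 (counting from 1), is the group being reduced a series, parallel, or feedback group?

Reducing step by step:

Step 1. combine A2, A3 in parallel
Step 2. combine A5, A6 in series
Step 3. apply the feedback formula to A4, (A5*A6)
Step 4. cascade (A2+A3), [A4/(1+A4*(A5*A6))]
Step 5. add A1, ((A2+A3)*[A4/(1+A4*(A5*A6))]) (parallel)
Step 3 collapses a feedback group.

Answer: feedback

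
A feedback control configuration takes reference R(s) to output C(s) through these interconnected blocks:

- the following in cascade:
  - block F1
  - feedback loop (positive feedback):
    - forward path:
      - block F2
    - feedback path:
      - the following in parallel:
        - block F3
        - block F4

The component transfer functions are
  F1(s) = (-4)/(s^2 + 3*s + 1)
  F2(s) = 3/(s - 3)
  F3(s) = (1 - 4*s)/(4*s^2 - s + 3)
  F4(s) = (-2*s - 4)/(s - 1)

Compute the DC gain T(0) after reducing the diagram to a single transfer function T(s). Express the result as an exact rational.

Answer: 3/4

Working:
(1) sum the parallel branches F3, F4: (-8*s^3 - 18*s^2 + 3*s - 13)/(4*s^3 - 5*s^2 + 4*s - 3)
(2) reduce the feedback loop with forward F2 and return (F3+F4): (12*s^3 - 15*s^2 + 12*s - 9)/(4*s^4 + 7*s^3 + 73*s^2 - 24*s + 48)
(3) series reduction of F1, [F2/(1-F2*(F3+F4))]: (-48*s^3 + 60*s^2 - 48*s + 36)/(4*s^6 + 19*s^5 + 98*s^4 + 202*s^3 + 49*s^2 + 120*s + 48)
DC gain: substitute s = 0 into T(s) from step 3: T(0) = 36/48 = 3/4.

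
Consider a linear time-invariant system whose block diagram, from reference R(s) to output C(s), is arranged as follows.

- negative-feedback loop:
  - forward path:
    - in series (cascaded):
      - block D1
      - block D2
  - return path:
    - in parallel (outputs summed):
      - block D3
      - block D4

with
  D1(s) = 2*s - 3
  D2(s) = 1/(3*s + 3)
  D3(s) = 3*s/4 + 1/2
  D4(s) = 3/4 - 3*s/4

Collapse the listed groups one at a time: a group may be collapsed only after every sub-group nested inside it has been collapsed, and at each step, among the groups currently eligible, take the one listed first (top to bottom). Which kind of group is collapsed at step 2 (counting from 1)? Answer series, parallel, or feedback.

Reducing step by step:

[1] combine D1, D2 in series
[2] reduce the parallel group D3, D4
[3] close the feedback loop around (D1*D2), (D3+D4)
The group at step 2 is a parallel group.

Answer: parallel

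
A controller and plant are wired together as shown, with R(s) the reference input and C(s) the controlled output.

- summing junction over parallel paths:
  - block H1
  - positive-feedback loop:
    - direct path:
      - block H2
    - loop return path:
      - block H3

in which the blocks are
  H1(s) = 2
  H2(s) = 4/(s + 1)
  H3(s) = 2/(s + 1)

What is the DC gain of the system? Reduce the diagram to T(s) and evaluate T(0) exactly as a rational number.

The answer is 10/7.

Reasoning:
(1) collapse the loop (H2 forward, H3 return) = (4*s + 4)/(s^2 + 2*s - 7)
(2) sum the parallel branches H1, [H2/(1-H2*H3)] = (2*s^2 + 8*s - 10)/(s^2 + 2*s - 7)
That last expression is T(s); at s = 0 only the constant terms survive, so T(0) = -10/(-7) = 10/7.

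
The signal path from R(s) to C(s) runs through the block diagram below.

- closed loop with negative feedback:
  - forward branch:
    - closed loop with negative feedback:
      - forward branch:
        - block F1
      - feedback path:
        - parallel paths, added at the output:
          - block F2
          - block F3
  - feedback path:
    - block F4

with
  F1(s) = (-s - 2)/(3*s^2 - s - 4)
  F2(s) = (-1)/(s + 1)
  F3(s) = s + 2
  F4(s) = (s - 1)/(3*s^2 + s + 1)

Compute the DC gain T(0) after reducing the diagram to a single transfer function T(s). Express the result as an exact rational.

First reduce the diagram to T(s).

Step 1. combine F2, F3 in parallel -> (s^2 + 3*s + 1)/(s + 1)
Step 2. close the feedback loop around F1, (F2+F3) -> (-s^2 - 3*s - 2)/(2*s^3 - 3*s^2 - 12*s - 6)
Step 3. feedback reduction of [F1/(1+F1*(F2+F3))], F4 -> (-3*s^4 - 10*s^3 - 10*s^2 - 5*s - 2)/(6*s^5 - 7*s^4 - 38*s^3 - 35*s^2 - 17*s - 4)
Step 3 gives the overall T(s). Then T(0) = -2/(-4) = 1/2.

Answer: 1/2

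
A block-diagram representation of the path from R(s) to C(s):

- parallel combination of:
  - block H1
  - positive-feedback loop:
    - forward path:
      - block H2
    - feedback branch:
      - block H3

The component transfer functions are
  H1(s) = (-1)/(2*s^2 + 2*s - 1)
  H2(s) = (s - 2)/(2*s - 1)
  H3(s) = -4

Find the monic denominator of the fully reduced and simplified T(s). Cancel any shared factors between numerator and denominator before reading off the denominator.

Answer: s^3 - s^2/2 - 2*s + 3/4

Working:
Step 1. reduce the feedback loop with forward H2 and return H3 gives (s - 2)/(6*s - 9)
Step 2. combine H1, [H2/(1-H2*H3)] in parallel gives (2*s^3 - 2*s^2 - 11*s + 11)/(12*s^3 - 6*s^2 - 24*s + 9)
No further cancellation is possible in the step-2 result, so that is T(s). Its denominator becomes monic after dividing by the leading coefficient 12.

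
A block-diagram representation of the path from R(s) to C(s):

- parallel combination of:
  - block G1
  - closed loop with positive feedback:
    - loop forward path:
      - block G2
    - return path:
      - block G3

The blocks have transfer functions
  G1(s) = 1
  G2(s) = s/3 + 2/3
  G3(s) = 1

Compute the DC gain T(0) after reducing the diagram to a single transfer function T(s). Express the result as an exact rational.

The answer is 3.

Reasoning:
Step 1. collapse the loop (G2 forward, G3 return) = (-s - 2)/(s - 1)
Step 2. parallel reduction of G1, [G2/(1-G2*G3)] = (-3)/(s - 1)
The step-2 result is T(s). Setting s = 0: T(0) = -3/(-1) = 3.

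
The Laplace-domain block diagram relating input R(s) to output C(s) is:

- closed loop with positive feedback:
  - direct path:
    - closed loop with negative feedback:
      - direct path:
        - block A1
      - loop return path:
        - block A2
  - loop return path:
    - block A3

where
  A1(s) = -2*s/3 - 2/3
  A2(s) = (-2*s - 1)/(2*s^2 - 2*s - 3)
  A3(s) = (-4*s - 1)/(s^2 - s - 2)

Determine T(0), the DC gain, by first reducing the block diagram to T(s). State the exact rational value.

The answer is -3/5.

Reasoning:
Step 1: apply the feedback formula to A1, A2 -> (-4*s^3 + 10*s + 6)/(10*s^2 - 7)
Step 2: feedback reduction of [A1/(1+A1*A2)], A3 -> (4*s^4 - 8*s^3 - 10*s^2 + 14*s + 12)/(6*s^3 + 8*s^2 - 21*s - 20)
That last expression is T(s); at s = 0 only the constant terms survive, so T(0) = 12/(-20) = -3/5.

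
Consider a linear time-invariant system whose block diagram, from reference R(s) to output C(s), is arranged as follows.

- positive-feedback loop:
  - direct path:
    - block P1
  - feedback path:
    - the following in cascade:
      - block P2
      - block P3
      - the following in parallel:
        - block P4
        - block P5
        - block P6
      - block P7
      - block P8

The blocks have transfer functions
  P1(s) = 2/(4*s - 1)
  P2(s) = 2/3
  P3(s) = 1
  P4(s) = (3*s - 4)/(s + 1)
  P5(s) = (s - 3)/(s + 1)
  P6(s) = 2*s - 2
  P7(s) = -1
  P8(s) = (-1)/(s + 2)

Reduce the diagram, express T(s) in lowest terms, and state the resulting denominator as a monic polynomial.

1. add P4, P5, P6 (parallel) gives (2*s^2 + 4*s - 9)/(s + 1)
2. reduce the series chain P2, P3, (P4+P5+P6), P7, P8 gives (4*s^2 + 8*s - 18)/(3*s^2 + 9*s + 6)
3. feedback reduction of P1, (P2*P3*(P4+P5+P6)*P7*P8) gives (6*s^2 + 18*s + 12)/(12*s^3 + 25*s^2 - s + 30)
That last expression is T(s), already simplified. Scaling its denominator by 1/12 (the reciprocal of the leading coefficient) yields the monic denominator.

Answer: s^3 + 25*s^2/12 - s/12 + 5/2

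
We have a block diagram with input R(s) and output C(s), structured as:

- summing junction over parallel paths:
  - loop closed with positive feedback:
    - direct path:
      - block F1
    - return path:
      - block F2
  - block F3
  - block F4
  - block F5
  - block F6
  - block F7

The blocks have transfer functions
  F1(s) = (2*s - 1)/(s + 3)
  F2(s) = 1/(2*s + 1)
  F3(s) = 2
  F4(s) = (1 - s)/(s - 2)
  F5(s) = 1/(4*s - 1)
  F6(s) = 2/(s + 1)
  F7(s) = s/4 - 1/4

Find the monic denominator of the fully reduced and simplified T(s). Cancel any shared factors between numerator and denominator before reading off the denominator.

First reduce the diagram to T(s).

Step 1. close the feedback loop around F1, F2 -> (4*s^2 - 1)/(2*s^2 + 5*s + 4)
Step 2. add [F1/(1-F1*F2)], F3, F4, F5, F6, F7 (parallel) -> (8*s^6 + 98*s^5 - 33*s^4 - 324*s^3 - 455*s^2 - 310*s + 64)/(32*s^5 + 40*s^4 - 92*s^3 - 204*s^2 - 72*s + 32)
No further cancellation is possible in the step-2 result, so that is T(s). Its denominator becomes monic after dividing by the leading coefficient 32.

Answer: s^5 + 5*s^4/4 - 23*s^3/8 - 51*s^2/8 - 9*s/4 + 1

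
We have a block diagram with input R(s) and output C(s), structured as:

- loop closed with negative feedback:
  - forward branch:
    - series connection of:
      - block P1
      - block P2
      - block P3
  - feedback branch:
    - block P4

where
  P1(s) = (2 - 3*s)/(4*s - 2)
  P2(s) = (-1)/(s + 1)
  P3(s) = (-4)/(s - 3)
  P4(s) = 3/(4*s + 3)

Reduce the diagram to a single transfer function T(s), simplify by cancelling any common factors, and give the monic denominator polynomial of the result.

Step 1 - reduce the series chain P1, P2, P3: (4 - 6*s)/(2*s^3 - 5*s^2 - 4*s + 3)
Step 2 - close the feedback loop around (P1*P2*P3), P4: (-24*s^2 - 2*s + 12)/(8*s^4 - 14*s^3 - 31*s^2 - 18*s + 21)
T(s) is the step-2 result (common factors already cancelled). Leading coefficient of the denominator: 8. Divide through by 8 for the monic polynomial.

Hence the answer: s^4 - 7*s^3/4 - 31*s^2/8 - 9*s/4 + 21/8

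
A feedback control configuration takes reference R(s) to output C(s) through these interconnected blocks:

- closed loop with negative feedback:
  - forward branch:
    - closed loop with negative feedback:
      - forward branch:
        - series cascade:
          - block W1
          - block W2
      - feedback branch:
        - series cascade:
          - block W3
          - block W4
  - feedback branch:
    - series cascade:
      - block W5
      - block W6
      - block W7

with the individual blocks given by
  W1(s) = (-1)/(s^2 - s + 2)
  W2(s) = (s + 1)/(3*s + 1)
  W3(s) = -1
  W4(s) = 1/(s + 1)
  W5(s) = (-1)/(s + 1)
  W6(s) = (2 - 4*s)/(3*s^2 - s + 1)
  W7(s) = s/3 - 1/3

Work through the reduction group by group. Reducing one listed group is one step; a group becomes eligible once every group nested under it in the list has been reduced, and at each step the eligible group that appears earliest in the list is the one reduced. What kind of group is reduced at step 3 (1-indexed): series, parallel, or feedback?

Step 1: series reduction of W1, W2
Step 2: multiply W3, W4 (series)
Step 3: feedback reduction of (W1*W2), (W3*W4)
Step 4: series reduction of W5, W6, W7
Step 5: feedback reduction of [(W1*W2)/(1+(W1*W2)*(W3*W4))], (W5*W6*W7)
So the answer for step 3 is feedback.

Therefore the answer is feedback.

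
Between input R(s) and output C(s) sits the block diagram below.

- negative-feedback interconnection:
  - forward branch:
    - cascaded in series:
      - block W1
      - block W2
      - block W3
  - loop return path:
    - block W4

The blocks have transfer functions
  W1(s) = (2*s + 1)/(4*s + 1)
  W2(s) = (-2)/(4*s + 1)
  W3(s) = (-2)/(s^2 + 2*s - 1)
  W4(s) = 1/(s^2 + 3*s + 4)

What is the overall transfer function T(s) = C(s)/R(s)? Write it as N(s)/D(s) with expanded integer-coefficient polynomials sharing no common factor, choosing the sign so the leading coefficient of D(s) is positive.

Step 1: cascade W1, W2, W3 = (8*s + 4)/(16*s^4 + 40*s^3 + s^2 - 6*s - 1)
Step 2: collapse the loop ((W1*W2*W3) forward, W4 return), which is the overall transfer function T(s) = C(s)/R(s) in lowest terms

Answer: (8*s^3 + 28*s^2 + 44*s + 16)/(16*s^6 + 88*s^5 + 185*s^4 + 157*s^3 - 15*s^2 - 19*s)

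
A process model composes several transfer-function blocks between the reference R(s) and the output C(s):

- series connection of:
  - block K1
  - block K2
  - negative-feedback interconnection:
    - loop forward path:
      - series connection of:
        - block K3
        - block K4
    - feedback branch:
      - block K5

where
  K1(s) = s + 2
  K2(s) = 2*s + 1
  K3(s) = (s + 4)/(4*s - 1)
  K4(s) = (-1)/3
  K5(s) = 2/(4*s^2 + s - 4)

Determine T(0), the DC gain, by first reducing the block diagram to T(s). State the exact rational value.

[1] cascade K3, K4 gives (-s - 4)/(12*s - 3)
[2] close the feedback loop around (K3*K4), K5 gives (-4*s^3 - 17*s^2 + 16)/(48*s^3 - 53*s + 4)
[3] multiply K1, K2, [(K3*K4)/(1+(K3*K4)*K5)] (series) gives (-8*s^5 - 54*s^4 - 93*s^3 - 2*s^2 + 80*s + 32)/(48*s^3 - 53*s + 4)
That last expression is T(s); at s = 0 only the constant terms survive, so T(0) = 32/4 = 8.

Therefore the answer is 8.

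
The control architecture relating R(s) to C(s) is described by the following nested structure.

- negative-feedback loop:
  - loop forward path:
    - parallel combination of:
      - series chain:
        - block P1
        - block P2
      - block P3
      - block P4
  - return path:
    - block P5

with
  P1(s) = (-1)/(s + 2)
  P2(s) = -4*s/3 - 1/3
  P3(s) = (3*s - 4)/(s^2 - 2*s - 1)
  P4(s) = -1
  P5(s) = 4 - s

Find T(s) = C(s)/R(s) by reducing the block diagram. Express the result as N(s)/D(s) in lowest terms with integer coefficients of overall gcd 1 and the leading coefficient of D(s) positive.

[1] series reduction of P1, P2 = (4*s + 1)/(3*s + 6)
[2] add (P1*P2), P3, P4 (parallel) = (s^3 + 2*s^2 + 15*s - 19)/(3*s^3 - 15*s - 6)
[3] apply the feedback formula to ((P1*P2)+P3+P4), P5 - this is the overall T(s), already in the required normalized form

Therefore the answer is (-s^3 - 2*s^2 - 15*s + 19)/(s^4 - 5*s^3 + 7*s^2 - 64*s + 82).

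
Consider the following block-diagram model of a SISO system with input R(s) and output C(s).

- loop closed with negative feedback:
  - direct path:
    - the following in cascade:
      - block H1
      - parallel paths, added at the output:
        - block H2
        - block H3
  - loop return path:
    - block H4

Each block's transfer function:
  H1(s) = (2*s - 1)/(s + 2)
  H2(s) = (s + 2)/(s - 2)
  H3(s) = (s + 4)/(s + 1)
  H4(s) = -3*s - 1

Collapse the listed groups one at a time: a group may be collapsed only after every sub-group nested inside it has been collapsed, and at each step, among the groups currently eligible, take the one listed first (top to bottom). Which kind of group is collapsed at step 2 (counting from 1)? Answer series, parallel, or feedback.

Reducing step by step:

1. sum the parallel branches H2, H3
2. series reduction of H1, (H2+H3)
3. collapse the loop ((H1*(H2+H3)) forward, H4 return)
Step 2 collapses a series group.

Answer: series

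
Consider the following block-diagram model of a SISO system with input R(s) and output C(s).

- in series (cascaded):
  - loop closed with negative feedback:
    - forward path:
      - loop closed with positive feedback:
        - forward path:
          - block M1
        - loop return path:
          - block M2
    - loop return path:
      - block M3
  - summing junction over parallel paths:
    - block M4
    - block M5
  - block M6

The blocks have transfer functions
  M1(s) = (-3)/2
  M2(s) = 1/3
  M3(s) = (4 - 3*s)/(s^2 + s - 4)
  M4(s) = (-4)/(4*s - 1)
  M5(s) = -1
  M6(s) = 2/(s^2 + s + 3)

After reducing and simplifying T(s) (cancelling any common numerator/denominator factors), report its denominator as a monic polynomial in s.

Step 1: close the feedback loop around M1, M2 = -1
Step 2: apply the feedback formula to [M1/(1-M1*M2)], M3 = (-s^2 - s + 4)/(s^2 + 4*s - 8)
Step 3: sum the parallel branches M4, M5 = (-4*s - 3)/(4*s - 1)
Step 4: series reduction of [[M1/(1-M1*M2)]/(1+[M1/(1-M1*M2)]*M3)], (M4+M5), M6 = (8*s^3 + 14*s^2 - 26*s - 24)/(4*s^5 + 19*s^4 - 9*s^3 + 17*s^2 - 100*s + 24)
No further cancellation is possible in the step-4 result, so that is T(s). Its denominator becomes monic after dividing by the leading coefficient 4.

Hence the answer: s^5 + 19*s^4/4 - 9*s^3/4 + 17*s^2/4 - 25*s + 6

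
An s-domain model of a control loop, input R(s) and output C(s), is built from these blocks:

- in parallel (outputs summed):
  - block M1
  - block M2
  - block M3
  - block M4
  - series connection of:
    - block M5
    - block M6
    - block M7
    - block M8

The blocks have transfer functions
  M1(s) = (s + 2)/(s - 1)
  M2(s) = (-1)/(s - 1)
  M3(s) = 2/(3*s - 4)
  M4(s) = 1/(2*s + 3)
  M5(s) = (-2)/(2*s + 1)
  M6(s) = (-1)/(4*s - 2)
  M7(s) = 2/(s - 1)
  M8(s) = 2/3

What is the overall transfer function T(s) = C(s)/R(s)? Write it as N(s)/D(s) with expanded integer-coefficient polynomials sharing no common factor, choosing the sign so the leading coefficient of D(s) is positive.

Step 1. cascade M5, M6, M7, M8 -> 4/(12*s^3 - 12*s^2 - 3*s + 3)
Step 2. add M1, M2, M3, M4, (M5*M6*M7*M8) (parallel) - this is the overall T(s), already in the required normalized form

Therefore the answer is (72*s^5 + 168*s^4 - 210*s^3 - 186*s^2 + 52*s - 6)/(72*s^5 - 60*s^4 - 174*s^3 + 159*s^2 + 39*s - 36).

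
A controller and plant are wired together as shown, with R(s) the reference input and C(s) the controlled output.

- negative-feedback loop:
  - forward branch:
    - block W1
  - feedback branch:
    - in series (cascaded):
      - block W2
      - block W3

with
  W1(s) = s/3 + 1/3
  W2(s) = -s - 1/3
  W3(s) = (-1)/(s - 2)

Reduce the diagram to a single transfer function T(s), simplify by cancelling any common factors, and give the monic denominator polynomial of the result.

Reducing step by step:

Step 1. series reduction of W2, W3, giving (3*s + 1)/(3*s - 6)
Step 2. apply the feedback formula to W1, (W2*W3), giving (3*s^2 - 3*s - 6)/(3*s^2 + 13*s - 17)
No further cancellation is possible in the step-2 result, so that is T(s). Its denominator becomes monic after dividing by the leading coefficient 3.

Answer: s^2 + 13*s/3 - 17/3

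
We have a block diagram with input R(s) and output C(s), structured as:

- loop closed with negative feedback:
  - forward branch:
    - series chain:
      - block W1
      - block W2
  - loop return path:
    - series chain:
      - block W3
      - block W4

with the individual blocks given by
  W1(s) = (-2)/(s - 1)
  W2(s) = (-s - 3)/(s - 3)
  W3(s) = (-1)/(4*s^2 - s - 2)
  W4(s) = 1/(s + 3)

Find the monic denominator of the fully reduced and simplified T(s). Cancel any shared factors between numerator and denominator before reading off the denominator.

1. cascade W1, W2; result (2*s + 6)/(s^2 - 4*s + 3)
2. combine W3, W4 in series; result (-1)/(4*s^3 + 11*s^2 - 5*s - 6)
3. apply the feedback formula to (W1*W2), (W3*W4); result (8*s^3 + 22*s^2 - 10*s - 12)/(4*s^4 - 17*s^3 + 14*s^2 + 5*s - 8)
T(s) is the step-3 result (common factors already cancelled). Leading coefficient of the denominator: 4. Divide through by 4 for the monic polynomial.

Answer: s^4 - 17*s^3/4 + 7*s^2/2 + 5*s/4 - 2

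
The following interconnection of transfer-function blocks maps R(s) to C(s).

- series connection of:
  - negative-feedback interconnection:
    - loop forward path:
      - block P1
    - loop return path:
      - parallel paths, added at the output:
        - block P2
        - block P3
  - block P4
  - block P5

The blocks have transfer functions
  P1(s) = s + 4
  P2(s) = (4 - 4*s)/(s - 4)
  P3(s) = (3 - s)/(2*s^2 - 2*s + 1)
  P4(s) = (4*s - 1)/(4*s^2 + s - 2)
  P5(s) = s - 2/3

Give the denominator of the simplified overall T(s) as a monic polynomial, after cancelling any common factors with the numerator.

The answer is s^6 + 17*s^5/8 - 181*s^4/32 + s^3/32 + 253*s^2/32 - s/16 - 9/4.

Reasoning:
1. parallel reduction of P2, P3, giving (-8*s^3 + 15*s^2 - 5*s - 8)/(2*s^3 - 10*s^2 + 9*s - 4)
2. close the feedback loop around P1, (P2+P3), giving (-2*s^4 + 2*s^3 + 31*s^2 - 32*s + 16)/(8*s^4 + 15*s^3 - 45*s^2 + 19*s + 36)
3. combine [P1/(1+P1*(P2+P3))], P4, P5 in series, giving (-24*s^6 + 46*s^5 + 346*s^4 - 721*s^3 + 606*s^2 - 240*s + 32)/(96*s^6 + 204*s^5 - 543*s^4 + 3*s^3 + 759*s^2 - 6*s - 216)
The result of step 3 is T(s) in lowest terms. Its denominator has leading coefficient 96; dividing the denominator through by 96 makes it monic.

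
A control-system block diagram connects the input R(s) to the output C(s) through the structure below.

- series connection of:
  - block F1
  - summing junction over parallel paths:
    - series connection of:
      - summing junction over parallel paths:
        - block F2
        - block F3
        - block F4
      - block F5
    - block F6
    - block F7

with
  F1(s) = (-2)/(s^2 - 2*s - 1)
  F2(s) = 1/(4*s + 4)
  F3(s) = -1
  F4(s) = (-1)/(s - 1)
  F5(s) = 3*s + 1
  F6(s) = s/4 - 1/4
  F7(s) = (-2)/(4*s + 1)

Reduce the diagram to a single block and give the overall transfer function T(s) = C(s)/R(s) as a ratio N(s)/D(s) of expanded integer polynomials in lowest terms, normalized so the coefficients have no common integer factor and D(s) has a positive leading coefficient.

Answer: (44*s^4 + 67*s^3 + 50*s^2 + 7*s - 8)/(8*s^5 - 14*s^4 - 20*s^3 + 12*s^2 + 12*s + 2)

Working:
[1] reduce the parallel group F2, F3, F4 -> (-4*s^2 - 3*s - 1)/(4*s^2 - 4)
[2] reduce the series chain (F2+F3+F4), F5 -> (-12*s^3 - 13*s^2 - 6*s - 1)/(4*s^2 - 4)
[3] reduce the parallel group ((F2+F3+F4)*F5), F6, F7 -> (-44*s^4 - 67*s^3 - 50*s^2 - 7*s + 8)/(16*s^3 + 4*s^2 - 16*s - 4)
[4] multiply F1, (((F2+F3+F4)*F5)+F6+F7) (series); the result is T(s) itself (integer coefficients, no common factor, positive leading denominator coefficient)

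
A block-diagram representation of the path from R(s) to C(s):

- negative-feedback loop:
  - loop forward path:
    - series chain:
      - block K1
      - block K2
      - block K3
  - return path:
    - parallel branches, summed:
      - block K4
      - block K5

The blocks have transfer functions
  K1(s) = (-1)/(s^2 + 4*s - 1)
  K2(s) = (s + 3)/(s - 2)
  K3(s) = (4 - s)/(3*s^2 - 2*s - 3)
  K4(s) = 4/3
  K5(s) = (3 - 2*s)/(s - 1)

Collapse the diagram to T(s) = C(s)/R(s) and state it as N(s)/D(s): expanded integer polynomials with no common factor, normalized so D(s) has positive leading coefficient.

First reduce the diagram to T(s).

1. combine K1, K2, K3 in series -> (s^2 - s - 12)/(3*s^5 + 4*s^4 - 34*s^3 + 18*s^2 + 23*s - 6)
2. add K4, K5 (parallel) -> (5 - 2*s)/(3*s - 3)
3. close the feedback loop around (K1*K2*K3), (K4+K5) - this is the overall T(s), already in the required normalized form

Answer: (3*s^3 - 6*s^2 - 33*s + 36)/(9*s^6 + 3*s^5 - 114*s^4 + 154*s^3 + 22*s^2 - 68*s - 42)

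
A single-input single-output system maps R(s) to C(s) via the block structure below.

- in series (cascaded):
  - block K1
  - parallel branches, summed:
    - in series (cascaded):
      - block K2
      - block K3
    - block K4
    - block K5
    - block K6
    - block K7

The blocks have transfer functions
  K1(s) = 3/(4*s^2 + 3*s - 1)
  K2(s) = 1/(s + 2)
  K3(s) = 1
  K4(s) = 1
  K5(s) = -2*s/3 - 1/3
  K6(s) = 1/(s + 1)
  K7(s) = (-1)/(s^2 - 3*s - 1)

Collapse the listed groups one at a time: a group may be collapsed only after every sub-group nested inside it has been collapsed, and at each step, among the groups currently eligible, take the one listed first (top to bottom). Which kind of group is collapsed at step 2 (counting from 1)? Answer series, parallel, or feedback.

Step 1 - series reduction of K2, K3
Step 2 - parallel reduction of (K2*K3), K4, K5, K6, K7
Step 3 - combine K1, ((K2*K3)+K4+K5+K6+K7) in series
At step 2 the group reduced is parallel.

Answer: parallel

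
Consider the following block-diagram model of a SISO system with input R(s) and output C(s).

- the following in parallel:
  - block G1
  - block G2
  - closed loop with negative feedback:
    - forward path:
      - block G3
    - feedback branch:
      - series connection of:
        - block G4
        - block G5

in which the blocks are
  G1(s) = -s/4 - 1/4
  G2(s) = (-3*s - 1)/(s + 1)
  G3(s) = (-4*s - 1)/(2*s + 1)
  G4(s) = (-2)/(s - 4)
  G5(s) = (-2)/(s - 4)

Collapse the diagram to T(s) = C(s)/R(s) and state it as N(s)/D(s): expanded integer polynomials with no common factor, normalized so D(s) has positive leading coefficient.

Reducing step by step:

(1) reduce the series chain G4, G5; result 4/(s^2 - 8*s + 16)
(2) reduce the feedback loop with forward G3 and return (G4*G5); result (-4*s^3 + 31*s^2 - 56*s - 16)/(2*s^3 - 15*s^2 + 8*s + 12)
(3) combine G1, G2, [G3/(1+G3*(G4*G5))] in parallel; the result is T(s) itself (integer coefficients, no common factor, positive leading denominator coefficient)

Answer: (-2*s^5 - 29*s^4 + 300*s^3 - 149*s^2 - 496*s - 124)/(8*s^4 - 52*s^3 - 28*s^2 + 80*s + 48)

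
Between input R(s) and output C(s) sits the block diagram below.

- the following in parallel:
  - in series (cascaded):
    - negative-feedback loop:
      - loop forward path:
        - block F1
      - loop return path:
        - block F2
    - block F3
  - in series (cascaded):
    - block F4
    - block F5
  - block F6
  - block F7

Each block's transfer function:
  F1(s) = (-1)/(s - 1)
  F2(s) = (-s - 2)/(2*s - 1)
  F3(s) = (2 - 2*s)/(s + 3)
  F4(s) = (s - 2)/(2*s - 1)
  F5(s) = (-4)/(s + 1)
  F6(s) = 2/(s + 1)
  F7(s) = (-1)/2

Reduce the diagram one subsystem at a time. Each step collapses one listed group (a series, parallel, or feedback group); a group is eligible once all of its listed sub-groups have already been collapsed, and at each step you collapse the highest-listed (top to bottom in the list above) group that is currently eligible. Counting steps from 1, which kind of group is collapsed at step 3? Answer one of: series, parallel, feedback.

[1] collapse the loop (F1 forward, F2 return)
[2] combine [F1/(1+F1*F2)], F3 in series
[3] series reduction of F4, F5
[4] add ([F1/(1+F1*F2)]*F3), (F4*F5), F6, F7 (parallel)
So the answer for step 3 is series.

Answer: series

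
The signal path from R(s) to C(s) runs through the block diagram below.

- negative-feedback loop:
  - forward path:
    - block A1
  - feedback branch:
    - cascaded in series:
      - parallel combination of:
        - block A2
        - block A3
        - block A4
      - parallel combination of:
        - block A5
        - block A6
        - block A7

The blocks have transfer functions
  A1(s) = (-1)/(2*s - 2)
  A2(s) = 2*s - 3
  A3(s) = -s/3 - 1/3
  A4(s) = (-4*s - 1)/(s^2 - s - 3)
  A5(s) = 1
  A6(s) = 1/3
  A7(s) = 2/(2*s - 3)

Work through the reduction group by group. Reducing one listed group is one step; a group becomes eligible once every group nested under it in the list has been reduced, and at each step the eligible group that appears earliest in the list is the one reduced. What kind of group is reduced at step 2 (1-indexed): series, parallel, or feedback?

Step 1: sum the parallel branches A2, A3, A4
Step 2: combine A5, A6, A7 in parallel
Step 3: reduce the series chain (A2+A3+A4), (A5+A6+A7)
Step 4: collapse the loop (A1 forward, ((A2+A3+A4)*(A5+A6+A7)) return)
The group at step 2 is a parallel group.

Final answer: parallel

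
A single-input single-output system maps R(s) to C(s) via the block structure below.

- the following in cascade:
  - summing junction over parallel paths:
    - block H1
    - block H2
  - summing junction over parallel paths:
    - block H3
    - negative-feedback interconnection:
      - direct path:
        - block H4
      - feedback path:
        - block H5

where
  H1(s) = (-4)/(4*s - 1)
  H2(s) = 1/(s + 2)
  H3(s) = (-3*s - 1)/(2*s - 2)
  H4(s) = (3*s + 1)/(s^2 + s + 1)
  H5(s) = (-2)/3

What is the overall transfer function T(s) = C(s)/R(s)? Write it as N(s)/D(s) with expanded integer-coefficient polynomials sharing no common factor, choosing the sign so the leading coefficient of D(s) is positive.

Step 1 - parallel reduction of H1, H2 = (-9)/(4*s^2 + 7*s - 2)
Step 2 - collapse the loop (H4 forward, H5 return) = (9*s + 3)/(3*s^2 - 3*s + 1)
Step 3 - combine H3, [H4/(1+H4*H5)] in parallel = (-9*s^3 + 24*s^2 - 12*s - 7)/(6*s^3 - 12*s^2 + 8*s - 2)
Step 4 - reduce the series chain (H1+H2), (H3+[H4/(1+H4*H5)]); the result is T(s) itself (integer coefficients, no common factor, positive leading denominator coefficient)

Hence the answer: (81*s^3 - 216*s^2 + 108*s + 63)/(24*s^5 - 6*s^4 - 64*s^3 + 72*s^2 - 30*s + 4)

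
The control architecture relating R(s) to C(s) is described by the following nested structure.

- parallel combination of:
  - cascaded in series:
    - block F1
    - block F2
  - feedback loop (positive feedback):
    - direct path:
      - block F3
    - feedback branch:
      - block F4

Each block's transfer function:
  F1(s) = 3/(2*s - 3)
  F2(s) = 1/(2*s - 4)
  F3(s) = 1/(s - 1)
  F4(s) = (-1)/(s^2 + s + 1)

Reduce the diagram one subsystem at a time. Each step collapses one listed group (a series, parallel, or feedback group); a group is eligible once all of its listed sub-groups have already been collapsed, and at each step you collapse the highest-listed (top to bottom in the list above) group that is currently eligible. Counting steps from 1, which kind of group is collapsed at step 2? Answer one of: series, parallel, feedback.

The answer is feedback.

Reasoning:
Step 1. multiply F1, F2 (series)
Step 2. reduce the feedback loop with forward F3 and return F4
Step 3. add (F1*F2), [F3/(1-F3*F4)] (parallel)
At step 2 the group reduced is feedback.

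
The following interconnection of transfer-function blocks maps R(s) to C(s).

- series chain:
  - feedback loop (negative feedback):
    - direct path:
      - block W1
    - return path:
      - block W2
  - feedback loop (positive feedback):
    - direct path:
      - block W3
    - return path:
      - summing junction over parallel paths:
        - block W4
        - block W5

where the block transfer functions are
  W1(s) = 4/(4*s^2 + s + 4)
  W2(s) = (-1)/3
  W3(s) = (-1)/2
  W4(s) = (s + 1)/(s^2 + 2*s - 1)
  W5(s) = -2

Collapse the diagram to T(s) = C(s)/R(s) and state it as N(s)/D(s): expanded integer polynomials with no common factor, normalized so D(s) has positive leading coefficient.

Reducing step by step:

1. close the feedback loop around W1, W2 -> 12/(12*s^2 + 3*s + 8)
2. parallel reduction of W4, W5 -> (-2*s^2 - 3*s + 3)/(s^2 + 2*s - 1)
3. collapse the loop (W3 forward, (W4+W5) return) -> (-s^2 - 2*s + 1)/(s + 1)
4. multiply [W1/(1+W1*W2)], [W3/(1-W3*(W4+W5))] (series) - this is the overall T(s), already in the required normalized form

Answer: (-12*s^2 - 24*s + 12)/(12*s^3 + 15*s^2 + 11*s + 8)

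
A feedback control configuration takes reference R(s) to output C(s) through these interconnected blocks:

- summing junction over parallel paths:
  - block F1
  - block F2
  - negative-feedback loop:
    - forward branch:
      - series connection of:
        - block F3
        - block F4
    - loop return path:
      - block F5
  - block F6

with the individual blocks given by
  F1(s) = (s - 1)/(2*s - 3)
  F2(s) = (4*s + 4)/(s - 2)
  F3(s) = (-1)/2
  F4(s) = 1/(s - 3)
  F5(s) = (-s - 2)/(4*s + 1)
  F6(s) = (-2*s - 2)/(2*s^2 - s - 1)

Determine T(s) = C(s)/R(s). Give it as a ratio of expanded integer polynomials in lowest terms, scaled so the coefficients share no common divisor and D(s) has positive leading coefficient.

Step 1. multiply F3, F4 (series), giving (-1)/(2*s - 6)
Step 2. close the feedback loop around (F3*F4), F5, giving (-4*s - 1)/(8*s^2 - 21*s - 4)
Step 3. parallel reduction of F1, F2, [(F3*F4)/(1+(F3*F4)*F5)], F6 - this is the overall T(s), already in the required normalized form

Hence the answer: (144*s^6 - 610*s^5 + 459*s^4 + 460*s^3 - 388*s^2 - 11*s + 14)/(32*s^6 - 212*s^5 + 456*s^4 - 285*s^3 - 137*s^2 + 122*s + 24)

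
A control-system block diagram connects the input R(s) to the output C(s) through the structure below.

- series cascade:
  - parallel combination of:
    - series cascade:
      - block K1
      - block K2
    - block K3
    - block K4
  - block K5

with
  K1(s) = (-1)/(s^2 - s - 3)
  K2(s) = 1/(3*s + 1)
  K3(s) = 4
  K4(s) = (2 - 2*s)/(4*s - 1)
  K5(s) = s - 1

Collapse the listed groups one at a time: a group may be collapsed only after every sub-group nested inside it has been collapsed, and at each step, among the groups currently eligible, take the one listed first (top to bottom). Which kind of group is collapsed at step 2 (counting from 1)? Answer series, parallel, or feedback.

The answer is parallel.

Reasoning:
[1] combine K1, K2 in series
[2] reduce the parallel group (K1*K2), K3, K4
[3] combine ((K1*K2)+K3+K4), K5 in series
So the answer for step 2 is parallel.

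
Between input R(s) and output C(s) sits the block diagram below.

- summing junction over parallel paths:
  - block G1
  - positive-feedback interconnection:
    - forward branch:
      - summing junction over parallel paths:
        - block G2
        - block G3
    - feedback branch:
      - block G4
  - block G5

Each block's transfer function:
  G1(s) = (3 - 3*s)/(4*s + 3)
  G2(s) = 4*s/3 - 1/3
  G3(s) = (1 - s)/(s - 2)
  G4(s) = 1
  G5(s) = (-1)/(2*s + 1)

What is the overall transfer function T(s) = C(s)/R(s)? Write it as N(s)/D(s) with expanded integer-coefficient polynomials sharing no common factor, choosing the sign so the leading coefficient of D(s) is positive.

First reduce the diagram to T(s).

[1] sum the parallel branches G2, G3, giving (4*s^2 - 12*s + 5)/(3*s - 6)
[2] collapse the loop ((G2+G3) forward, G4 return), giving (-4*s^2 + 12*s - 5)/(4*s^2 - 15*s + 11)
[3] sum the parallel branches G1, [(G2+G3)/(1-(G2+G3)*G4)], G5, which is the overall transfer function T(s) = C(s)/R(s) in lowest terms

Answer: (-56*s^4 + 142*s^3 + 17*s^2 - 25*s - 15)/(32*s^4 - 80*s^3 - 50*s^2 + 65*s + 33)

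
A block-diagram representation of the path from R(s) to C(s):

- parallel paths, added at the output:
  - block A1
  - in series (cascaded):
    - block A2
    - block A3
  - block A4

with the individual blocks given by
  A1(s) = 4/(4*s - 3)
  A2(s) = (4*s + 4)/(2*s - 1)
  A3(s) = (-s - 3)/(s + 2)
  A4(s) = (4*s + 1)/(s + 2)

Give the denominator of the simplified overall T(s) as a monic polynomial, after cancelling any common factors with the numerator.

First reduce the diagram to T(s).

(1) combine A2, A3 in series: (-4*s^2 - 16*s - 12)/(2*s^2 + 3*s - 2)
(2) parallel reduction of A1, (A2*A3), A4: (16*s^3 - 76*s^2 + 14*s + 31)/(8*s^3 + 6*s^2 - 17*s + 6)
The result of step 2 is T(s) in lowest terms. Its denominator has leading coefficient 8; dividing the denominator through by 8 makes it monic.

Answer: s^3 + 3*s^2/4 - 17*s/8 + 3/4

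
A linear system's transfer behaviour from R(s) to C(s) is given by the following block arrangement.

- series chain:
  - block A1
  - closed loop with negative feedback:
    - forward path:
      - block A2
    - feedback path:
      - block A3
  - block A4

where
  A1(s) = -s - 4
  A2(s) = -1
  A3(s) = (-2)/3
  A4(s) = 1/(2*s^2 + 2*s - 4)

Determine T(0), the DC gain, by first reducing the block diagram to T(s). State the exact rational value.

1. close the feedback loop around A2, A3; result (-3)/5
2. cascade A1, [A2/(1+A2*A3)], A4; result (3*s + 12)/(10*s^2 + 10*s - 20)
Evaluating the step-2 result (the overall T(s)) at s = 0 gives T(0) = 12/(-20) = -3/5.

Answer: -3/5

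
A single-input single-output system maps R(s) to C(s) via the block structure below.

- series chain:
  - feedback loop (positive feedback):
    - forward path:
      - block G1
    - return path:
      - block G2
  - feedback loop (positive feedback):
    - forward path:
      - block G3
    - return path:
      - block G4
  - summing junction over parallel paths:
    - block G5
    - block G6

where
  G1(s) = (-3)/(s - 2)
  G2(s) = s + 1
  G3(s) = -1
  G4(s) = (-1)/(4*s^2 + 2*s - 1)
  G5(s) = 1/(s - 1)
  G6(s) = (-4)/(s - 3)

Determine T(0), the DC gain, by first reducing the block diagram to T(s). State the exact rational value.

Step 1 - reduce the feedback loop with forward G1 and return G2 -> (-3)/(4*s + 1)
Step 2 - reduce the feedback loop with forward G3 and return G4 -> (-4*s^2 - 2*s + 1)/(4*s^2 + 2*s - 2)
Step 3 - reduce the parallel group G5, G6 -> (1 - 3*s)/(s^2 - 4*s + 3)
Step 4 - combine [G1/(1-G1*G2)], [G3/(1-G3*G4)], (G5+G6) in series -> (-36*s^3 - 6*s^2 + 15*s - 3)/(16*s^5 - 52*s^4 - 6*s^3 + 58*s^2 - 10*s - 6)
That last expression is T(s); at s = 0 only the constant terms survive, so T(0) = -3/(-6) = 1/2.

Therefore the answer is 1/2.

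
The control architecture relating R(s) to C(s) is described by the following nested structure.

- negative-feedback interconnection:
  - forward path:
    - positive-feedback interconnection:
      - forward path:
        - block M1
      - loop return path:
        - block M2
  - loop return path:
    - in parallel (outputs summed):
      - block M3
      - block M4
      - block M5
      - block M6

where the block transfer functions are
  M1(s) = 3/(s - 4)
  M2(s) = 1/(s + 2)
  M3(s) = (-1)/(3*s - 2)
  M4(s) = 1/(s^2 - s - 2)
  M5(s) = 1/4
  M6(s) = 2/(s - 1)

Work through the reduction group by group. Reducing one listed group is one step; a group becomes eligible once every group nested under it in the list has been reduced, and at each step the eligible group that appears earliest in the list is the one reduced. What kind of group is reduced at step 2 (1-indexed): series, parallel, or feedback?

Reducing step by step:

(1) close the feedback loop around M1, M2
(2) parallel reduction of M3, M4, M5, M6
(3) apply the feedback formula to [M1/(1-M1*M2)], (M3+M4+M5+M6)
At step 2 the group reduced is parallel.

Answer: parallel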